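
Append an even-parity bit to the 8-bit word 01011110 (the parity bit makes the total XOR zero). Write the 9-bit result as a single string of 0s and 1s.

010111101

XOR of the 8 data bits: 0⊕1⊕0⊕1⊕1⊕1⊕1⊕0 = 1
Parity bit = 1 (so all 9 bits XOR to 0).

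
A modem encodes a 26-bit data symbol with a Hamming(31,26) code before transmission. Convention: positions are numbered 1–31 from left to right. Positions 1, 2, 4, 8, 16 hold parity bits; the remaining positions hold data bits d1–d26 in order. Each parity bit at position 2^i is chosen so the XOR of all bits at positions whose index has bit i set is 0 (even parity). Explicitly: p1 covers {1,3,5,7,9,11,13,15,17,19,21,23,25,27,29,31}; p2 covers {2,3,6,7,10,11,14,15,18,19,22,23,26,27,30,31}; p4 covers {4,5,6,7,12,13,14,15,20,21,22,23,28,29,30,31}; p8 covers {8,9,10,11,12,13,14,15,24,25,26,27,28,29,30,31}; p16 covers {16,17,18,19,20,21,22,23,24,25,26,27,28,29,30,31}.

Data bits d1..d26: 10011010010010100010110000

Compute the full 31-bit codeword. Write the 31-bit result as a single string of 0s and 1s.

1111001010100101010100010110000

Place data at non-parity positions: p1 p2 1 p4 0 0 1 p8 1 0 1 0 0 1 0 p16 0 1 0 1 0 0 0 1 0 1 1 0 0 0 0
p1 (pos 1,3,5,7,9,11,13,15,17,19,21,23,25,27,29,31): XOR of data positions = 1⊕0⊕1⊕1⊕1⊕0⊕0⊕0⊕0⊕0⊕0⊕0⊕1⊕0⊕0 = 1
p2 (pos 2,3,6,7,10,11,14,15,18,19,22,23,26,27,30,31): XOR of data positions = 1⊕0⊕1⊕0⊕1⊕1⊕0⊕1⊕0⊕0⊕0⊕1⊕1⊕0⊕0 = 1
p4 (pos 4,5,6,7,12,13,14,15,20,21,22,23,28,29,30,31): XOR of data positions = 0⊕0⊕1⊕0⊕0⊕1⊕0⊕1⊕0⊕0⊕0⊕0⊕0⊕0⊕0 = 1
p8 (pos 8,9,10,11,12,13,14,15,24,25,26,27,28,29,30,31): XOR of data positions = 1⊕0⊕1⊕0⊕0⊕1⊕0⊕1⊕0⊕1⊕1⊕0⊕0⊕0⊕0 = 0
p16 (pos 16,17,18,19,20,21,22,23,24,25,26,27,28,29,30,31): XOR of data positions = 0⊕1⊕0⊕1⊕0⊕0⊕0⊕1⊕0⊕1⊕1⊕0⊕0⊕0⊕0 = 1
Codeword: 1111001010100101010100010110000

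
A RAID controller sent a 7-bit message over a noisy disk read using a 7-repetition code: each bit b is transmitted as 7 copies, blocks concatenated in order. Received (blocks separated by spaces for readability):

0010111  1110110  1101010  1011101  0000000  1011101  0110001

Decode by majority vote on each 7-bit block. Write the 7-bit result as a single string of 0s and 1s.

Block 1 (0010111): 4 ones → 1
Block 2 (1110110): 5 ones → 1
Block 3 (1101010): 4 ones → 1
Block 4 (1011101): 5 ones → 1
Block 5 (0000000): 0 ones → 0
Block 6 (1011101): 5 ones → 1
Block 7 (0110001): 3 ones → 0

1111010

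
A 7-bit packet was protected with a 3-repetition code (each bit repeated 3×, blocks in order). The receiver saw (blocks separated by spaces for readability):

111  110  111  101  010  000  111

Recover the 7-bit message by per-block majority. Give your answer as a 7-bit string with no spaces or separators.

Block 1 (111): 3 ones → 1
Block 2 (110): 2 ones → 1
Block 3 (111): 3 ones → 1
Block 4 (101): 2 ones → 1
Block 5 (010): 1 one → 0
Block 6 (000): 0 ones → 0
Block 7 (111): 3 ones → 1

1111001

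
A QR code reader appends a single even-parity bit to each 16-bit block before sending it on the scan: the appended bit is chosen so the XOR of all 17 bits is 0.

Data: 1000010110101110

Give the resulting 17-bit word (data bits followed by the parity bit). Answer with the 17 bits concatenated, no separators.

10000101101011100

XOR of the 16 data bits: 1⊕0⊕0⊕0⊕0⊕1⊕0⊕1⊕1⊕0⊕1⊕0⊕1⊕1⊕1⊕0 = 0
Parity bit = 0 (so all 17 bits XOR to 0).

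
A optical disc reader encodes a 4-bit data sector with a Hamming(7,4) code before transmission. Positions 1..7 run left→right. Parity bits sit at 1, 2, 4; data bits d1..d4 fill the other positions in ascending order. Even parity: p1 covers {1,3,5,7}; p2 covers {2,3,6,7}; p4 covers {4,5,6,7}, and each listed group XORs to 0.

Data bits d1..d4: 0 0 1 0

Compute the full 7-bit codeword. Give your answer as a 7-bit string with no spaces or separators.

0101010

Place data at non-parity positions: p1 p2 0 p4 0 1 0
p1 (pos 1,3,5,7): XOR of data positions = 0⊕0⊕0 = 0
p2 (pos 2,3,6,7): XOR of data positions = 0⊕1⊕0 = 1
p4 (pos 4,5,6,7): XOR of data positions = 0⊕1⊕0 = 1
Codeword: 0101010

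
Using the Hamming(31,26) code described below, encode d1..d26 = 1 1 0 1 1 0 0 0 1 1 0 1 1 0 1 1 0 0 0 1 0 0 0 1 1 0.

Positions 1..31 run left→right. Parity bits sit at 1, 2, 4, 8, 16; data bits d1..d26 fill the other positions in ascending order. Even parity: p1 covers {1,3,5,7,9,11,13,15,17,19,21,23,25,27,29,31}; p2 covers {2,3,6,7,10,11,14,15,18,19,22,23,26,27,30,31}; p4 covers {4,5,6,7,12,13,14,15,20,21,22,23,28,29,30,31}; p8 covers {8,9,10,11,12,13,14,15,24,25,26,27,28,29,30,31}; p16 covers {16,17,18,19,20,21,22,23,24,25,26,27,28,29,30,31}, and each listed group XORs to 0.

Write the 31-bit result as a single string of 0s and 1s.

Place data at non-parity positions: p1 p2 1 p4 1 0 1 p8 1 0 0 0 1 1 0 p16 1 1 0 1 1 0 0 0 1 0 0 0 1 1 0
p1 (pos 1,3,5,7,9,11,13,15,17,19,21,23,25,27,29,31): XOR of data positions = 1⊕1⊕1⊕1⊕0⊕1⊕0⊕1⊕0⊕1⊕0⊕1⊕0⊕1⊕0 = 1
p2 (pos 2,3,6,7,10,11,14,15,18,19,22,23,26,27,30,31): XOR of data positions = 1⊕0⊕1⊕0⊕0⊕1⊕0⊕1⊕0⊕0⊕0⊕0⊕0⊕1⊕0 = 1
p4 (pos 4,5,6,7,12,13,14,15,20,21,22,23,28,29,30,31): XOR of data positions = 1⊕0⊕1⊕0⊕1⊕1⊕0⊕1⊕1⊕0⊕0⊕0⊕1⊕1⊕0 = 0
p8 (pos 8,9,10,11,12,13,14,15,24,25,26,27,28,29,30,31): XOR of data positions = 1⊕0⊕0⊕0⊕1⊕1⊕0⊕0⊕1⊕0⊕0⊕0⊕1⊕1⊕0 = 0
p16 (pos 16,17,18,19,20,21,22,23,24,25,26,27,28,29,30,31): XOR of data positions = 1⊕1⊕0⊕1⊕1⊕0⊕0⊕0⊕1⊕0⊕0⊕0⊕1⊕1⊕0 = 1
Codeword: 1110101010001101110110001000110

1110101010001101110110001000110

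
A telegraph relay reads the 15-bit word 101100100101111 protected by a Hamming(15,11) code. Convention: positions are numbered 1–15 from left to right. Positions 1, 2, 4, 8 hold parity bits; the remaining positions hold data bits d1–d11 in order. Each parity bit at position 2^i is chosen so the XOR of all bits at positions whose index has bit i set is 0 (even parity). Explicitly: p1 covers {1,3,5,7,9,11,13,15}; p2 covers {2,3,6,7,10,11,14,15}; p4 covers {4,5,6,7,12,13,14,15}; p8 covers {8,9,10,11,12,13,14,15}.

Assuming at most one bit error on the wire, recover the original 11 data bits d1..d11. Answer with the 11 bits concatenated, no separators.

10010111111

s1 (pos 1,3,5,7,9,11,13,15): 1⊕1⊕0⊕1⊕0⊕0⊕1⊕1 = 1
s2 (pos 2,3,6,7,10,11,14,15): 0⊕1⊕0⊕1⊕1⊕0⊕1⊕1 = 1
s4 (pos 4,5,6,7,12,13,14,15): 1⊕0⊕0⊕1⊕1⊕1⊕1⊕1 = 0
s8 (pos 8,9,10,11,12,13,14,15): 0⊕0⊕1⊕0⊕1⊕1⊕1⊕1 = 1
Syndrome s8…s1 = 1011 → error at position 11.
Flip position 11: 101100100101111 → 101100100111111
Read data bits from positions 3,5,6,7,9,10,11,12,13,14,15: 10010111111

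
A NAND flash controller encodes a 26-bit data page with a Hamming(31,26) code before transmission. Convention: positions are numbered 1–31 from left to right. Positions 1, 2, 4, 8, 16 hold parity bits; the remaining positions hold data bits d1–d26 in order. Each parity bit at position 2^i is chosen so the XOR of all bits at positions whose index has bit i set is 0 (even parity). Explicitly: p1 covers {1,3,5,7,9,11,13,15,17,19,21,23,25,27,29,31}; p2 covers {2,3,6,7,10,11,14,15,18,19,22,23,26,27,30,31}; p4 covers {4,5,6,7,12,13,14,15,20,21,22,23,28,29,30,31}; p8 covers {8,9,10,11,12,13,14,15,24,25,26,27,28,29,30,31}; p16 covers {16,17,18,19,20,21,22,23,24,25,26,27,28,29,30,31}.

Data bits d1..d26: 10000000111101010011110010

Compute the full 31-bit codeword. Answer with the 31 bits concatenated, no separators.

0111000000001110101010011110010

Place data at non-parity positions: p1 p2 1 p4 0 0 0 p8 0 0 0 0 1 1 1 p16 1 0 1 0 1 0 0 1 1 1 1 0 0 1 0
p1 (pos 1,3,5,7,9,11,13,15,17,19,21,23,25,27,29,31): XOR of data positions = 1⊕0⊕0⊕0⊕0⊕1⊕1⊕1⊕1⊕1⊕0⊕1⊕1⊕0⊕0 = 0
p2 (pos 2,3,6,7,10,11,14,15,18,19,22,23,26,27,30,31): XOR of data positions = 1⊕0⊕0⊕0⊕0⊕1⊕1⊕0⊕1⊕0⊕0⊕1⊕1⊕1⊕0 = 1
p4 (pos 4,5,6,7,12,13,14,15,20,21,22,23,28,29,30,31): XOR of data positions = 0⊕0⊕0⊕0⊕1⊕1⊕1⊕0⊕1⊕0⊕0⊕0⊕0⊕1⊕0 = 1
p8 (pos 8,9,10,11,12,13,14,15,24,25,26,27,28,29,30,31): XOR of data positions = 0⊕0⊕0⊕0⊕1⊕1⊕1⊕1⊕1⊕1⊕1⊕0⊕0⊕1⊕0 = 0
p16 (pos 16,17,18,19,20,21,22,23,24,25,26,27,28,29,30,31): XOR of data positions = 1⊕0⊕1⊕0⊕1⊕0⊕0⊕1⊕1⊕1⊕1⊕0⊕0⊕1⊕0 = 0
Codeword: 0111000000001110101010011110010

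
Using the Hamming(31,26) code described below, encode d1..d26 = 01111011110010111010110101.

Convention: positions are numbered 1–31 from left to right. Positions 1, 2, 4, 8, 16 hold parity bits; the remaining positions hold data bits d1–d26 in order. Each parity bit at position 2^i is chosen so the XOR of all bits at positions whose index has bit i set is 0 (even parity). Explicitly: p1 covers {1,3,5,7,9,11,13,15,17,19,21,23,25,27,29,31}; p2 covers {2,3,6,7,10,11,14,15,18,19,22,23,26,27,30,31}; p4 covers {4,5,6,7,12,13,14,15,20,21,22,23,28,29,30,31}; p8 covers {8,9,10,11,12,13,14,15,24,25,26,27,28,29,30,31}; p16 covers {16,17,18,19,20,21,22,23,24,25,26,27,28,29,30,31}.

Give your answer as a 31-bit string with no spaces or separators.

Place data at non-parity positions: p1 p2 0 p4 1 1 1 p8 1 0 1 1 1 1 0 p16 0 1 0 1 1 1 0 1 0 1 1 0 1 0 1
p1 (pos 1,3,5,7,9,11,13,15,17,19,21,23,25,27,29,31): XOR of data positions = 0⊕1⊕1⊕1⊕1⊕1⊕0⊕0⊕0⊕1⊕0⊕0⊕1⊕1⊕1 = 1
p2 (pos 2,3,6,7,10,11,14,15,18,19,22,23,26,27,30,31): XOR of data positions = 0⊕1⊕1⊕0⊕1⊕1⊕0⊕1⊕0⊕1⊕0⊕1⊕1⊕0⊕1 = 1
p4 (pos 4,5,6,7,12,13,14,15,20,21,22,23,28,29,30,31): XOR of data positions = 1⊕1⊕1⊕1⊕1⊕1⊕0⊕1⊕1⊕1⊕0⊕0⊕1⊕0⊕1 = 1
p8 (pos 8,9,10,11,12,13,14,15,24,25,26,27,28,29,30,31): XOR of data positions = 1⊕0⊕1⊕1⊕1⊕1⊕0⊕1⊕0⊕1⊕1⊕0⊕1⊕0⊕1 = 0
p16 (pos 16,17,18,19,20,21,22,23,24,25,26,27,28,29,30,31): XOR of data positions = 0⊕1⊕0⊕1⊕1⊕1⊕0⊕1⊕0⊕1⊕1⊕0⊕1⊕0⊕1 = 1
Codeword: 1101111010111101010111010110101

1101111010111101010111010110101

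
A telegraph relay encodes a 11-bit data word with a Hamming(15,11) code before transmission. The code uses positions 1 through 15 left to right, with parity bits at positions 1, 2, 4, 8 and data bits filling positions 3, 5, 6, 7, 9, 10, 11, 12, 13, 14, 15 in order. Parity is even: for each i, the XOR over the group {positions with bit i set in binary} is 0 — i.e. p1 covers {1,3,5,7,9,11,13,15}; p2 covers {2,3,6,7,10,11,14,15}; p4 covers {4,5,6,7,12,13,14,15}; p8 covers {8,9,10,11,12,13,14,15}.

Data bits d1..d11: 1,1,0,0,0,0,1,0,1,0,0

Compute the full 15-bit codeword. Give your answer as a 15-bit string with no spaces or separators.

Place data at non-parity positions: p1 p2 1 p4 1 0 0 p8 0 0 1 0 1 0 0
p1 (pos 1,3,5,7,9,11,13,15): XOR of data positions = 1⊕1⊕0⊕0⊕1⊕1⊕0 = 0
p2 (pos 2,3,6,7,10,11,14,15): XOR of data positions = 1⊕0⊕0⊕0⊕1⊕0⊕0 = 0
p4 (pos 4,5,6,7,12,13,14,15): XOR of data positions = 1⊕0⊕0⊕0⊕1⊕0⊕0 = 0
p8 (pos 8,9,10,11,12,13,14,15): XOR of data positions = 0⊕0⊕1⊕0⊕1⊕0⊕0 = 0
Codeword: 001010000010100

001010000010100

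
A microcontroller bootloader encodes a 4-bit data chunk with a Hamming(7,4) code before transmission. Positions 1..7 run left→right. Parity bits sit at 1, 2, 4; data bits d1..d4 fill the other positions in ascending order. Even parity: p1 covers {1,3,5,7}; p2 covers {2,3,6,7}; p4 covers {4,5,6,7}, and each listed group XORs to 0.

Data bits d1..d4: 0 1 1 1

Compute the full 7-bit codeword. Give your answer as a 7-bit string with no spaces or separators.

Place data at non-parity positions: p1 p2 0 p4 1 1 1
p1 (pos 1,3,5,7): XOR of data positions = 0⊕1⊕1 = 0
p2 (pos 2,3,6,7): XOR of data positions = 0⊕1⊕1 = 0
p4 (pos 4,5,6,7): XOR of data positions = 1⊕1⊕1 = 1
Codeword: 0001111

0001111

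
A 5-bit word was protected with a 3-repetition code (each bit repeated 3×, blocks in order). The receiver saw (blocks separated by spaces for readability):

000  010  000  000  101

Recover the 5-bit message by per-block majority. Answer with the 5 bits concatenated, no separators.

00001

Block 1 (000): 0 ones → 0
Block 2 (010): 1 one → 0
Block 3 (000): 0 ones → 0
Block 4 (000): 0 ones → 0
Block 5 (101): 2 ones → 1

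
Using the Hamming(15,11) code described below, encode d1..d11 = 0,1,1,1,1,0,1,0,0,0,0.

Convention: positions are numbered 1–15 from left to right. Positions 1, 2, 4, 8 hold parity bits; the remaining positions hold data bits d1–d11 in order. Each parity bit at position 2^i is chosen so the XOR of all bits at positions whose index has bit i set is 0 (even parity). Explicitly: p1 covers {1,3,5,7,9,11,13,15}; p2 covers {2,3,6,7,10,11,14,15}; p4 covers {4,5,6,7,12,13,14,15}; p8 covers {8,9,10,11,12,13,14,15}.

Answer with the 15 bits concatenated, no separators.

010111101010000

Place data at non-parity positions: p1 p2 0 p4 1 1 1 p8 1 0 1 0 0 0 0
p1 (pos 1,3,5,7,9,11,13,15): XOR of data positions = 0⊕1⊕1⊕1⊕1⊕0⊕0 = 0
p2 (pos 2,3,6,7,10,11,14,15): XOR of data positions = 0⊕1⊕1⊕0⊕1⊕0⊕0 = 1
p4 (pos 4,5,6,7,12,13,14,15): XOR of data positions = 1⊕1⊕1⊕0⊕0⊕0⊕0 = 1
p8 (pos 8,9,10,11,12,13,14,15): XOR of data positions = 1⊕0⊕1⊕0⊕0⊕0⊕0 = 0
Codeword: 010111101010000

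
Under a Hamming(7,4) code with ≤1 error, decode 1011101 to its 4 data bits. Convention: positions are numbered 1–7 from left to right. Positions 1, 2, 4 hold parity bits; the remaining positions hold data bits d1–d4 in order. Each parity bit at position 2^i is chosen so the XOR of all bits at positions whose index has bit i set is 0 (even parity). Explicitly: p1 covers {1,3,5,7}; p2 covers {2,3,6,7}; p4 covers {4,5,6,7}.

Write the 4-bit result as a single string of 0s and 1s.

s1 (pos 1,3,5,7): 1⊕1⊕1⊕1 = 0
s2 (pos 2,3,6,7): 0⊕1⊕0⊕1 = 0
s4 (pos 4,5,6,7): 1⊕1⊕0⊕1 = 1
Syndrome s4…s1 = 100 → error at position 4.
Flip position 4: 1011101 → 1010101
Read data bits from positions 3,5,6,7: 1101

1101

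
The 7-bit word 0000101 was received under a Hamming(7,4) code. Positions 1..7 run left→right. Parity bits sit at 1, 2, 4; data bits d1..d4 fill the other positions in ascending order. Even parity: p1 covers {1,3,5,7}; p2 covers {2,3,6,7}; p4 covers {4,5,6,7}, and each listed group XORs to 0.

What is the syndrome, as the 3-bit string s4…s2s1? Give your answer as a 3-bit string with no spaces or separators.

s1 (pos 1,3,5,7): 0⊕0⊕1⊕1 = 0
s2 (pos 2,3,6,7): 0⊕0⊕0⊕1 = 1
s4 (pos 4,5,6,7): 0⊕1⊕0⊕1 = 0
Syndrome s4…s1 = 010 → error at position 2.

010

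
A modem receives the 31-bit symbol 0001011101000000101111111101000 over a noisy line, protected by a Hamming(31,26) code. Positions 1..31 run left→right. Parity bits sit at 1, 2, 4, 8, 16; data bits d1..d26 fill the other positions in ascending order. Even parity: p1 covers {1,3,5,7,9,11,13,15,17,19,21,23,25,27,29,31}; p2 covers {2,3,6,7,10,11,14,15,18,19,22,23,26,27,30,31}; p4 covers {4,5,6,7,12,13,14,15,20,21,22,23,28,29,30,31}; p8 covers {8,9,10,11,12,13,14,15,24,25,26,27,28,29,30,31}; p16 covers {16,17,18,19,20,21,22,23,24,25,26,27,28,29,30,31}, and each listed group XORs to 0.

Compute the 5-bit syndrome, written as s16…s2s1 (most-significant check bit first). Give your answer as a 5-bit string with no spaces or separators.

s1 (pos 1,3,5,7,9,11,13,15,17,19,21,23,25,27,29,31): 0⊕0⊕0⊕1⊕0⊕0⊕0⊕0⊕1⊕1⊕1⊕1⊕1⊕0⊕0⊕0 = 0
s2 (pos 2,3,6,7,10,11,14,15,18,19,22,23,26,27,30,31): 0⊕0⊕1⊕1⊕1⊕0⊕0⊕0⊕0⊕1⊕1⊕1⊕1⊕0⊕0⊕0 = 1
s4 (pos 4,5,6,7,12,13,14,15,20,21,22,23,28,29,30,31): 1⊕0⊕1⊕1⊕0⊕0⊕0⊕0⊕1⊕1⊕1⊕1⊕1⊕0⊕0⊕0 = 0
s8 (pos 8,9,10,11,12,13,14,15,24,25,26,27,28,29,30,31): 1⊕0⊕1⊕0⊕0⊕0⊕0⊕0⊕1⊕1⊕1⊕0⊕1⊕0⊕0⊕0 = 0
s16 (pos 16,17,18,19,20,21,22,23,24,25,26,27,28,29,30,31): 0⊕1⊕0⊕1⊕1⊕1⊕1⊕1⊕1⊕1⊕1⊕0⊕1⊕0⊕0⊕0 = 0
Syndrome s16…s1 = 00010 → error at position 2.

00010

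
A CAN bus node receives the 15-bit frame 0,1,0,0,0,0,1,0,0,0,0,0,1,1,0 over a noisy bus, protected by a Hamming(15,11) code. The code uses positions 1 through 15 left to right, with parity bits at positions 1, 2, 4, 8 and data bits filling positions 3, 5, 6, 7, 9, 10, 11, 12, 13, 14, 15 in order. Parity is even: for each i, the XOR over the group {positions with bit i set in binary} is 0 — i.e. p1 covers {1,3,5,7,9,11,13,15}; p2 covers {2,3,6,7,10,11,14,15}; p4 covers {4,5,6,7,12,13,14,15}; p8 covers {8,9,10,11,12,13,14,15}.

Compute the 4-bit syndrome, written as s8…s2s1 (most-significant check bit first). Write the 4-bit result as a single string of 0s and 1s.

s1 (pos 1,3,5,7,9,11,13,15): 0⊕0⊕0⊕1⊕0⊕0⊕1⊕0 = 0
s2 (pos 2,3,6,7,10,11,14,15): 1⊕0⊕0⊕1⊕0⊕0⊕1⊕0 = 1
s4 (pos 4,5,6,7,12,13,14,15): 0⊕0⊕0⊕1⊕0⊕1⊕1⊕0 = 1
s8 (pos 8,9,10,11,12,13,14,15): 0⊕0⊕0⊕0⊕0⊕1⊕1⊕0 = 0
Syndrome s8…s1 = 0110 → error at position 6.

0110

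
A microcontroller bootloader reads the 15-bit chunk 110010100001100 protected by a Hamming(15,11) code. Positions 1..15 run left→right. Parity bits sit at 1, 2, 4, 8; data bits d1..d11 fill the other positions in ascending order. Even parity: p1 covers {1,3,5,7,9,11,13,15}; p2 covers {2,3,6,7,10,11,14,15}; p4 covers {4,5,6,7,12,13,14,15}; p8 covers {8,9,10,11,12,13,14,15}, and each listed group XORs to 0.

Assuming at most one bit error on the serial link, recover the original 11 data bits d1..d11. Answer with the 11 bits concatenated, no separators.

s1 (pos 1,3,5,7,9,11,13,15): 1⊕0⊕1⊕1⊕0⊕0⊕1⊕0 = 0
s2 (pos 2,3,6,7,10,11,14,15): 1⊕0⊕0⊕1⊕0⊕0⊕0⊕0 = 0
s4 (pos 4,5,6,7,12,13,14,15): 0⊕1⊕0⊕1⊕1⊕1⊕0⊕0 = 0
s8 (pos 8,9,10,11,12,13,14,15): 0⊕0⊕0⊕0⊕1⊕1⊕0⊕0 = 0
Syndrome s8…s1 = 0000 → no error.
Read data bits from positions 3,5,6,7,9,10,11,12,13,14,15: 01010001100

01010001100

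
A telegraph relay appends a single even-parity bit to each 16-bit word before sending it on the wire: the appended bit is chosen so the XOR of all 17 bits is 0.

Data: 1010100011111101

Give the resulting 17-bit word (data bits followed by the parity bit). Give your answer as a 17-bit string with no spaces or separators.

10101000111111010

XOR of the 16 data bits: 1⊕0⊕1⊕0⊕1⊕0⊕0⊕0⊕1⊕1⊕1⊕1⊕1⊕1⊕0⊕1 = 0
Parity bit = 0 (so all 17 bits XOR to 0).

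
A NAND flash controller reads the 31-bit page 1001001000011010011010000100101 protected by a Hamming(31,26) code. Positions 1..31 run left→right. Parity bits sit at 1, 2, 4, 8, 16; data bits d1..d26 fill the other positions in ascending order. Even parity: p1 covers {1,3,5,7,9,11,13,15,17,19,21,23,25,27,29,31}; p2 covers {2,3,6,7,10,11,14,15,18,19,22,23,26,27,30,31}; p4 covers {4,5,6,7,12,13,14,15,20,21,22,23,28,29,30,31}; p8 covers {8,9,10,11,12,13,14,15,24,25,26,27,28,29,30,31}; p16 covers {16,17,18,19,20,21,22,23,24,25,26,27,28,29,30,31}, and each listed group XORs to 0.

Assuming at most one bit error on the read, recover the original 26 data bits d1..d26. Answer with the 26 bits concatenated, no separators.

s1 (pos 1,3,5,7,9,11,13,15,17,19,21,23,25,27,29,31): 1⊕0⊕0⊕1⊕0⊕0⊕1⊕1⊕0⊕1⊕1⊕0⊕0⊕0⊕1⊕1 = 0
s2 (pos 2,3,6,7,10,11,14,15,18,19,22,23,26,27,30,31): 0⊕0⊕0⊕1⊕0⊕0⊕0⊕1⊕1⊕1⊕0⊕0⊕1⊕0⊕0⊕1 = 0
s4 (pos 4,5,6,7,12,13,14,15,20,21,22,23,28,29,30,31): 1⊕0⊕0⊕1⊕1⊕1⊕0⊕1⊕0⊕1⊕0⊕0⊕0⊕1⊕0⊕1 = 0
s8 (pos 8,9,10,11,12,13,14,15,24,25,26,27,28,29,30,31): 0⊕0⊕0⊕0⊕1⊕1⊕0⊕1⊕0⊕0⊕1⊕0⊕0⊕1⊕0⊕1 = 0
s16 (pos 16,17,18,19,20,21,22,23,24,25,26,27,28,29,30,31): 0⊕0⊕1⊕1⊕0⊕1⊕0⊕0⊕0⊕0⊕1⊕0⊕0⊕1⊕0⊕1 = 0
Syndrome s16…s1 = 00000 → no error.
Read data bits from positions 3,5,6,7,9,10,11,12,13,14,15,17,18,19,20,21,22,23,24,25,26,27,28,29,30,31: 00010001101011010000100101

00010001101011010000100101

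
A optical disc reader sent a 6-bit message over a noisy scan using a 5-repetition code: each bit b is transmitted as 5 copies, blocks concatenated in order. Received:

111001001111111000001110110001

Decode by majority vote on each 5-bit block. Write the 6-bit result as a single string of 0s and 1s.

Block 1 (11100): 3 ones → 1
Block 2 (10011): 3 ones → 1
Block 3 (11111): 5 ones → 1
Block 4 (00000): 0 ones → 0
Block 5 (11101): 4 ones → 1
Block 6 (10001): 2 ones → 0

111010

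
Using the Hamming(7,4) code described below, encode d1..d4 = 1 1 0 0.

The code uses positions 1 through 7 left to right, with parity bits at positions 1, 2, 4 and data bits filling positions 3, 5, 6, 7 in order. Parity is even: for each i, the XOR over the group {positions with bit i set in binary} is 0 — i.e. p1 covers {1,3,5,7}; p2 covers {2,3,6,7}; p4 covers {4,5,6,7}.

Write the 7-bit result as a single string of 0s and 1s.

0111100

Place data at non-parity positions: p1 p2 1 p4 1 0 0
p1 (pos 1,3,5,7): XOR of data positions = 1⊕1⊕0 = 0
p2 (pos 2,3,6,7): XOR of data positions = 1⊕0⊕0 = 1
p4 (pos 4,5,6,7): XOR of data positions = 1⊕0⊕0 = 1
Codeword: 0111100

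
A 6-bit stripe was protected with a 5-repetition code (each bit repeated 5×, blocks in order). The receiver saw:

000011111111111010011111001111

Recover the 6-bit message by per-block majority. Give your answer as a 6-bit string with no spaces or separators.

011011

Block 1 (00001): 1 one → 0
Block 2 (11111): 5 ones → 1
Block 3 (11111): 5 ones → 1
Block 4 (01001): 2 ones → 0
Block 5 (11110): 4 ones → 1
Block 6 (01111): 4 ones → 1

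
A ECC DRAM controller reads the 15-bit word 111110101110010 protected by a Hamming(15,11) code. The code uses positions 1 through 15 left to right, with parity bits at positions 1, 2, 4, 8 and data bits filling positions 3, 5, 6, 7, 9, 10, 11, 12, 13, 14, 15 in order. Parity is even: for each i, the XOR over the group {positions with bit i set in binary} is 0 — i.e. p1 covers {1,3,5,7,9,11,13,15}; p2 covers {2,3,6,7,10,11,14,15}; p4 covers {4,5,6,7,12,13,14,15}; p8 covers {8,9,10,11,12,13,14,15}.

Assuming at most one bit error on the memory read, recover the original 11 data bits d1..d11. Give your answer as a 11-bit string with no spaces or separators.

s1 (pos 1,3,5,7,9,11,13,15): 1⊕1⊕1⊕1⊕1⊕1⊕0⊕0 = 0
s2 (pos 2,3,6,7,10,11,14,15): 1⊕1⊕0⊕1⊕1⊕1⊕1⊕0 = 0
s4 (pos 4,5,6,7,12,13,14,15): 1⊕1⊕0⊕1⊕0⊕0⊕1⊕0 = 0
s8 (pos 8,9,10,11,12,13,14,15): 0⊕1⊕1⊕1⊕0⊕0⊕1⊕0 = 0
Syndrome s8…s1 = 0000 → no error.
Read data bits from positions 3,5,6,7,9,10,11,12,13,14,15: 11011110010

11011110010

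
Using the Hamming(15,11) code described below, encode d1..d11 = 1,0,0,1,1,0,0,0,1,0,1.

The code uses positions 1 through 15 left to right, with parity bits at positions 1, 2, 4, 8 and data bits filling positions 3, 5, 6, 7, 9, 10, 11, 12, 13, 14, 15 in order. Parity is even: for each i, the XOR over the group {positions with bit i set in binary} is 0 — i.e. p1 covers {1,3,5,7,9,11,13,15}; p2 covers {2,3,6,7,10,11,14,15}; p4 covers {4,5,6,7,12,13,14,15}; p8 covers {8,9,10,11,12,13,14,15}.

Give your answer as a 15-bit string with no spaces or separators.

Place data at non-parity positions: p1 p2 1 p4 0 0 1 p8 1 0 0 0 1 0 1
p1 (pos 1,3,5,7,9,11,13,15): XOR of data positions = 1⊕0⊕1⊕1⊕0⊕1⊕1 = 1
p2 (pos 2,3,6,7,10,11,14,15): XOR of data positions = 1⊕0⊕1⊕0⊕0⊕0⊕1 = 1
p4 (pos 4,5,6,7,12,13,14,15): XOR of data positions = 0⊕0⊕1⊕0⊕1⊕0⊕1 = 1
p8 (pos 8,9,10,11,12,13,14,15): XOR of data positions = 1⊕0⊕0⊕0⊕1⊕0⊕1 = 1
Codeword: 111100111000101

111100111000101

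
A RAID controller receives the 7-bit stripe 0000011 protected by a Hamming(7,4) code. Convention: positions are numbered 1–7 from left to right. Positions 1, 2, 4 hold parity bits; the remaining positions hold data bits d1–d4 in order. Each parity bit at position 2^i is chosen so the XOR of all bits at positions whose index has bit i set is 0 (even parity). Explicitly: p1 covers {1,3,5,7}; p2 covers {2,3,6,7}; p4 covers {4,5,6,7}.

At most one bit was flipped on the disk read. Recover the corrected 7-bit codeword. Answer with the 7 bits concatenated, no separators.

s1 (pos 1,3,5,7): 0⊕0⊕0⊕1 = 1
s2 (pos 2,3,6,7): 0⊕0⊕1⊕1 = 0
s4 (pos 4,5,6,7): 0⊕0⊕1⊕1 = 0
Syndrome s4…s1 = 001 → error at position 1.
Flip position 1: 0000011 → 1000011

1000011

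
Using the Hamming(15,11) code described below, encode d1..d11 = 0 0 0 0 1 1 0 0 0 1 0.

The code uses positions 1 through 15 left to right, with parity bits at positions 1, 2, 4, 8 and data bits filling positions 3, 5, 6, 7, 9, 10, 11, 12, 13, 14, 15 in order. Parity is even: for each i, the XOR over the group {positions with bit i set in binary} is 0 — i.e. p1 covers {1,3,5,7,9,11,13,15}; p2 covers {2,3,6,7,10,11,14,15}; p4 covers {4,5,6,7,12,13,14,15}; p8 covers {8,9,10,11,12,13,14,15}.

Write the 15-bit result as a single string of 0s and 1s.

100100011100010

Place data at non-parity positions: p1 p2 0 p4 0 0 0 p8 1 1 0 0 0 1 0
p1 (pos 1,3,5,7,9,11,13,15): XOR of data positions = 0⊕0⊕0⊕1⊕0⊕0⊕0 = 1
p2 (pos 2,3,6,7,10,11,14,15): XOR of data positions = 0⊕0⊕0⊕1⊕0⊕1⊕0 = 0
p4 (pos 4,5,6,7,12,13,14,15): XOR of data positions = 0⊕0⊕0⊕0⊕0⊕1⊕0 = 1
p8 (pos 8,9,10,11,12,13,14,15): XOR of data positions = 1⊕1⊕0⊕0⊕0⊕1⊕0 = 1
Codeword: 100100011100010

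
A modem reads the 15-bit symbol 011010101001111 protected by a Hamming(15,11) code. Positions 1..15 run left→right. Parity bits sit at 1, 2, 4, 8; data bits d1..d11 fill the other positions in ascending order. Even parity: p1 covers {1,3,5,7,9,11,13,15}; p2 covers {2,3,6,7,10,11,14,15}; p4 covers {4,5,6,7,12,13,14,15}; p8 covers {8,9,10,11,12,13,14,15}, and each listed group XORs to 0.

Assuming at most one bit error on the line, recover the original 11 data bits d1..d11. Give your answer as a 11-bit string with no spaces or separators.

11011101111

s1 (pos 1,3,5,7,9,11,13,15): 0⊕1⊕1⊕1⊕1⊕0⊕1⊕1 = 0
s2 (pos 2,3,6,7,10,11,14,15): 1⊕1⊕0⊕1⊕0⊕0⊕1⊕1 = 1
s4 (pos 4,5,6,7,12,13,14,15): 0⊕1⊕0⊕1⊕1⊕1⊕1⊕1 = 0
s8 (pos 8,9,10,11,12,13,14,15): 0⊕1⊕0⊕0⊕1⊕1⊕1⊕1 = 1
Syndrome s8…s1 = 1010 → error at position 10.
Flip position 10: 011010101001111 → 011010101101111
Read data bits from positions 3,5,6,7,9,10,11,12,13,14,15: 11011101111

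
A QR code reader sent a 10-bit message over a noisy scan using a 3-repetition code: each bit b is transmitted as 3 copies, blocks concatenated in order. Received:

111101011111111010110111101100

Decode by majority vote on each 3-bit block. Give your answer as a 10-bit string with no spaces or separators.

Block 1 (111): 3 ones → 1
Block 2 (101): 2 ones → 1
Block 3 (011): 2 ones → 1
Block 4 (111): 3 ones → 1
Block 5 (111): 3 ones → 1
Block 6 (010): 1 one → 0
Block 7 (110): 2 ones → 1
Block 8 (111): 3 ones → 1
Block 9 (101): 2 ones → 1
Block 10 (100): 1 one → 0

1111101110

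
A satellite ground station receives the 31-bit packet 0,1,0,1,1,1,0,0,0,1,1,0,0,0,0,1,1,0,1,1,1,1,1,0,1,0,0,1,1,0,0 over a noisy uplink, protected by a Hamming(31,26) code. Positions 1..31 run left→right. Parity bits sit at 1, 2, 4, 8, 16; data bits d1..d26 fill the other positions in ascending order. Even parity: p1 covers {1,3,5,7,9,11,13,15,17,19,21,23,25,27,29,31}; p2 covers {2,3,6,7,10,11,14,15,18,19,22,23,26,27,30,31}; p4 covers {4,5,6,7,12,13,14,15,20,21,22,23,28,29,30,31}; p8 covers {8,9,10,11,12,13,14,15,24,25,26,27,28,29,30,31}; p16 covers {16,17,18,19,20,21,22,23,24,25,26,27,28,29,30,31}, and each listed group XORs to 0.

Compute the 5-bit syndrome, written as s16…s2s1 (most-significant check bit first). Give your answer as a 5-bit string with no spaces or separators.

s1 (pos 1,3,5,7,9,11,13,15,17,19,21,23,25,27,29,31): 0⊕0⊕1⊕0⊕0⊕1⊕0⊕0⊕1⊕1⊕1⊕1⊕1⊕0⊕1⊕0 = 0
s2 (pos 2,3,6,7,10,11,14,15,18,19,22,23,26,27,30,31): 1⊕0⊕1⊕0⊕1⊕1⊕0⊕0⊕0⊕1⊕1⊕1⊕0⊕0⊕0⊕0 = 1
s4 (pos 4,5,6,7,12,13,14,15,20,21,22,23,28,29,30,31): 1⊕1⊕1⊕0⊕0⊕0⊕0⊕0⊕1⊕1⊕1⊕1⊕1⊕1⊕0⊕0 = 1
s8 (pos 8,9,10,11,12,13,14,15,24,25,26,27,28,29,30,31): 0⊕0⊕1⊕1⊕0⊕0⊕0⊕0⊕0⊕1⊕0⊕0⊕1⊕1⊕0⊕0 = 1
s16 (pos 16,17,18,19,20,21,22,23,24,25,26,27,28,29,30,31): 1⊕1⊕0⊕1⊕1⊕1⊕1⊕1⊕0⊕1⊕0⊕0⊕1⊕1⊕0⊕0 = 0
Syndrome s16…s1 = 01110 → error at position 14.

01110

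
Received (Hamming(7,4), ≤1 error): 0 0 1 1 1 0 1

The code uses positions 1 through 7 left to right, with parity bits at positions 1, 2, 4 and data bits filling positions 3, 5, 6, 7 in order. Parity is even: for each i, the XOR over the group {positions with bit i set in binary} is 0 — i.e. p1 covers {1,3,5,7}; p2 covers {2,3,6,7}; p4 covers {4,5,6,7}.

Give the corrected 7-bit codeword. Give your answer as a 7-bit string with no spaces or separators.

0011001

s1 (pos 1,3,5,7): 0⊕1⊕1⊕1 = 1
s2 (pos 2,3,6,7): 0⊕1⊕0⊕1 = 0
s4 (pos 4,5,6,7): 1⊕1⊕0⊕1 = 1
Syndrome s4…s1 = 101 → error at position 5.
Flip position 5: 0011101 → 0011001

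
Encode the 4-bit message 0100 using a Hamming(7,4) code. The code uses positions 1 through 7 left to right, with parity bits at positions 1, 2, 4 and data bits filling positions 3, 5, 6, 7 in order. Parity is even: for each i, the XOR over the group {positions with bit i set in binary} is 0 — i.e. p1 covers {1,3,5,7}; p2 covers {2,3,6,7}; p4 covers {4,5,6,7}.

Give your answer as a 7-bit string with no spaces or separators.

Place data at non-parity positions: p1 p2 0 p4 1 0 0
p1 (pos 1,3,5,7): XOR of data positions = 0⊕1⊕0 = 1
p2 (pos 2,3,6,7): XOR of data positions = 0⊕0⊕0 = 0
p4 (pos 4,5,6,7): XOR of data positions = 1⊕0⊕0 = 1
Codeword: 1001100

1001100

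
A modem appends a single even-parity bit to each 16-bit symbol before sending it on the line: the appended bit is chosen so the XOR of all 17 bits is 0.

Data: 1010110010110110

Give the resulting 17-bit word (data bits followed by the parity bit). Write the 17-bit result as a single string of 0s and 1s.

10101100101101101

XOR of the 16 data bits: 1⊕0⊕1⊕0⊕1⊕1⊕0⊕0⊕1⊕0⊕1⊕1⊕0⊕1⊕1⊕0 = 1
Parity bit = 1 (so all 17 bits XOR to 0).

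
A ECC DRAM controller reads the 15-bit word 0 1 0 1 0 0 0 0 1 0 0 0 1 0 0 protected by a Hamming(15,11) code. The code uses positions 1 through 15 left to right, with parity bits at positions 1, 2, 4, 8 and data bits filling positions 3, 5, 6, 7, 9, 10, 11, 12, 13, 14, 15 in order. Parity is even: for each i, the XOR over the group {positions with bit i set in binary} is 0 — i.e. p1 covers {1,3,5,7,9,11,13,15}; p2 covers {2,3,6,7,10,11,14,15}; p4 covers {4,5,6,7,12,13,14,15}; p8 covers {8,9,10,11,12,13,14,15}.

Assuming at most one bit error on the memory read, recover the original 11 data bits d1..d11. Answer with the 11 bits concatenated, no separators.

00001000100

s1 (pos 1,3,5,7,9,11,13,15): 0⊕0⊕0⊕0⊕1⊕0⊕1⊕0 = 0
s2 (pos 2,3,6,7,10,11,14,15): 1⊕0⊕0⊕0⊕0⊕0⊕0⊕0 = 1
s4 (pos 4,5,6,7,12,13,14,15): 1⊕0⊕0⊕0⊕0⊕1⊕0⊕0 = 0
s8 (pos 8,9,10,11,12,13,14,15): 0⊕1⊕0⊕0⊕0⊕1⊕0⊕0 = 0
Syndrome s8…s1 = 0010 → error at position 2.
Flip position 2: 010100001000100 → 000100001000100
Read data bits from positions 3,5,6,7,9,10,11,12,13,14,15: 00001000100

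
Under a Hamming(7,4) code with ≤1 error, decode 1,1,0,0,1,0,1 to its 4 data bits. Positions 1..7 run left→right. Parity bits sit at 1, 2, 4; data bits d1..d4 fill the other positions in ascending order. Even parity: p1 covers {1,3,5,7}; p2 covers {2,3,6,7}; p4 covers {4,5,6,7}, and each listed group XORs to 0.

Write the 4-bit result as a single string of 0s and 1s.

s1 (pos 1,3,5,7): 1⊕0⊕1⊕1 = 1
s2 (pos 2,3,6,7): 1⊕0⊕0⊕1 = 0
s4 (pos 4,5,6,7): 0⊕1⊕0⊕1 = 0
Syndrome s4…s1 = 001 → error at position 1.
Flip position 1: 1100101 → 0100101
Read data bits from positions 3,5,6,7: 0101

0101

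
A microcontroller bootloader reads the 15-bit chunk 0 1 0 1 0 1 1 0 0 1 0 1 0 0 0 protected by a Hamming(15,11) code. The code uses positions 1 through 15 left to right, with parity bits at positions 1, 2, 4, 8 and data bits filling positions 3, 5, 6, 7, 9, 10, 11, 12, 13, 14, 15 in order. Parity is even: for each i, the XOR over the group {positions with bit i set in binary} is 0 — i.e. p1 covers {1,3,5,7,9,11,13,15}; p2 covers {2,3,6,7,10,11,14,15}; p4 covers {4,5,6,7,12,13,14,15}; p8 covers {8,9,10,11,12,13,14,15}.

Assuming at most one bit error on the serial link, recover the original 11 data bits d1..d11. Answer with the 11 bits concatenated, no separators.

00110101000

s1 (pos 1,3,5,7,9,11,13,15): 0⊕0⊕0⊕1⊕0⊕0⊕0⊕0 = 1
s2 (pos 2,3,6,7,10,11,14,15): 1⊕0⊕1⊕1⊕1⊕0⊕0⊕0 = 0
s4 (pos 4,5,6,7,12,13,14,15): 1⊕0⊕1⊕1⊕1⊕0⊕0⊕0 = 0
s8 (pos 8,9,10,11,12,13,14,15): 0⊕0⊕1⊕0⊕1⊕0⊕0⊕0 = 0
Syndrome s8…s1 = 0001 → error at position 1.
Flip position 1: 010101100101000 → 110101100101000
Read data bits from positions 3,5,6,7,9,10,11,12,13,14,15: 00110101000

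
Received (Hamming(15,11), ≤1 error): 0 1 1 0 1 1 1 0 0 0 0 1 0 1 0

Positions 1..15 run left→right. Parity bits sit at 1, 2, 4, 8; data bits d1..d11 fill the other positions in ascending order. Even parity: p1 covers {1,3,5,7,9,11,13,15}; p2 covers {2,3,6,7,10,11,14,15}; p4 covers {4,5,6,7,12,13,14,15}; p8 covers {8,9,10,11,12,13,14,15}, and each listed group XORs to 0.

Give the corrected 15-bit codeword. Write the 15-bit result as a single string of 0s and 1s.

011011000001010

s1 (pos 1,3,5,7,9,11,13,15): 0⊕1⊕1⊕1⊕0⊕0⊕0⊕0 = 1
s2 (pos 2,3,6,7,10,11,14,15): 1⊕1⊕1⊕1⊕0⊕0⊕1⊕0 = 1
s4 (pos 4,5,6,7,12,13,14,15): 0⊕1⊕1⊕1⊕1⊕0⊕1⊕0 = 1
s8 (pos 8,9,10,11,12,13,14,15): 0⊕0⊕0⊕0⊕1⊕0⊕1⊕0 = 0
Syndrome s8…s1 = 0111 → error at position 7.
Flip position 7: 011011100001010 → 011011000001010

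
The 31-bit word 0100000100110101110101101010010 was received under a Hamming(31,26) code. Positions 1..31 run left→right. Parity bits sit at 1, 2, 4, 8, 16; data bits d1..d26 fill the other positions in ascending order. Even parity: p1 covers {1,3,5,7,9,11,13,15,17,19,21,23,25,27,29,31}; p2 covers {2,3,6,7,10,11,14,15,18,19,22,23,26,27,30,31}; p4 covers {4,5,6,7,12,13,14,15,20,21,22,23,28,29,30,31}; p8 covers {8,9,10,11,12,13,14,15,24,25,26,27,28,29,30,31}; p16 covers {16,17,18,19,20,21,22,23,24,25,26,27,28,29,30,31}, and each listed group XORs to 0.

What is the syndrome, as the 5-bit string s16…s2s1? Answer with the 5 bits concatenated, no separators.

11001

s1 (pos 1,3,5,7,9,11,13,15,17,19,21,23,25,27,29,31): 0⊕0⊕0⊕0⊕0⊕1⊕0⊕0⊕1⊕0⊕0⊕1⊕1⊕1⊕0⊕0 = 1
s2 (pos 2,3,6,7,10,11,14,15,18,19,22,23,26,27,30,31): 1⊕0⊕0⊕0⊕0⊕1⊕1⊕0⊕1⊕0⊕1⊕1⊕0⊕1⊕1⊕0 = 0
s4 (pos 4,5,6,7,12,13,14,15,20,21,22,23,28,29,30,31): 0⊕0⊕0⊕0⊕1⊕0⊕1⊕0⊕1⊕0⊕1⊕1⊕0⊕0⊕1⊕0 = 0
s8 (pos 8,9,10,11,12,13,14,15,24,25,26,27,28,29,30,31): 1⊕0⊕0⊕1⊕1⊕0⊕1⊕0⊕0⊕1⊕0⊕1⊕0⊕0⊕1⊕0 = 1
s16 (pos 16,17,18,19,20,21,22,23,24,25,26,27,28,29,30,31): 1⊕1⊕1⊕0⊕1⊕0⊕1⊕1⊕0⊕1⊕0⊕1⊕0⊕0⊕1⊕0 = 1
Syndrome s16…s1 = 11001 → error at position 25.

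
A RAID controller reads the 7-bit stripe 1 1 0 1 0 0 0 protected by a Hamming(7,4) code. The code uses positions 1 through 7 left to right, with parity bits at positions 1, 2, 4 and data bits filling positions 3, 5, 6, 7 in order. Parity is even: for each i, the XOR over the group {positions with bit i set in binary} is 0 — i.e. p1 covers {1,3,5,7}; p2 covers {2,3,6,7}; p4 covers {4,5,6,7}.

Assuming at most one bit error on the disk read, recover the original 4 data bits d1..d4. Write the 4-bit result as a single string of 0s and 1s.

s1 (pos 1,3,5,7): 1⊕0⊕0⊕0 = 1
s2 (pos 2,3,6,7): 1⊕0⊕0⊕0 = 1
s4 (pos 4,5,6,7): 1⊕0⊕0⊕0 = 1
Syndrome s4…s1 = 111 → error at position 7.
Flip position 7: 1101000 → 1101001
Read data bits from positions 3,5,6,7: 0001

0001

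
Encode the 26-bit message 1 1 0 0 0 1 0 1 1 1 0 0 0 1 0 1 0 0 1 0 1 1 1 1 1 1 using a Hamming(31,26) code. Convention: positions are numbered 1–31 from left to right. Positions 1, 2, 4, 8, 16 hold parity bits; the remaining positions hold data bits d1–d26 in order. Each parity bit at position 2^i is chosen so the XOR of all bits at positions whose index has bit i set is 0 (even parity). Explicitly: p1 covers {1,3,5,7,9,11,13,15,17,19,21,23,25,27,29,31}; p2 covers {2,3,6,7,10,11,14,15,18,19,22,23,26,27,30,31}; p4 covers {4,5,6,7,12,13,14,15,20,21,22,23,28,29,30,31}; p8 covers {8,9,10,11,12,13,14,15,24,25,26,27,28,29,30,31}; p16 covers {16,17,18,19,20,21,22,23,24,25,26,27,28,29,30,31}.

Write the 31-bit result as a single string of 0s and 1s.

Place data at non-parity positions: p1 p2 1 p4 1 0 0 p8 0 1 0 1 1 1 0 p16 0 0 1 0 1 0 0 1 0 1 1 1 1 1 1
p1 (pos 1,3,5,7,9,11,13,15,17,19,21,23,25,27,29,31): XOR of data positions = 1⊕1⊕0⊕0⊕0⊕1⊕0⊕0⊕1⊕1⊕0⊕0⊕1⊕1⊕1 = 0
p2 (pos 2,3,6,7,10,11,14,15,18,19,22,23,26,27,30,31): XOR of data positions = 1⊕0⊕0⊕1⊕0⊕1⊕0⊕0⊕1⊕0⊕0⊕1⊕1⊕1⊕1 = 0
p4 (pos 4,5,6,7,12,13,14,15,20,21,22,23,28,29,30,31): XOR of data positions = 1⊕0⊕0⊕1⊕1⊕1⊕0⊕0⊕1⊕0⊕0⊕1⊕1⊕1⊕1 = 1
p8 (pos 8,9,10,11,12,13,14,15,24,25,26,27,28,29,30,31): XOR of data positions = 0⊕1⊕0⊕1⊕1⊕1⊕0⊕1⊕0⊕1⊕1⊕1⊕1⊕1⊕1 = 1
p16 (pos 16,17,18,19,20,21,22,23,24,25,26,27,28,29,30,31): XOR of data positions = 0⊕0⊕1⊕0⊕1⊕0⊕0⊕1⊕0⊕1⊕1⊕1⊕1⊕1⊕1 = 1
Codeword: 0011100101011101001010010111111

0011100101011101001010010111111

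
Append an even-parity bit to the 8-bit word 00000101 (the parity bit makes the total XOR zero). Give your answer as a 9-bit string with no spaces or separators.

000001010

XOR of the 8 data bits: 0⊕0⊕0⊕0⊕0⊕1⊕0⊕1 = 0
Parity bit = 0 (so all 9 bits XOR to 0).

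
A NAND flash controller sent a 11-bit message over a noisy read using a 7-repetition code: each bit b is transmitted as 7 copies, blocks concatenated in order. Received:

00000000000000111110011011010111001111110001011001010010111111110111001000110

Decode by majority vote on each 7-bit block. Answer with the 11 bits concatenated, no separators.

00111100110

Block 1 (0000000): 0 ones → 0
Block 2 (0000000): 0 ones → 0
Block 3 (1111100): 5 ones → 1
Block 4 (1101101): 5 ones → 1
Block 5 (0111001): 4 ones → 1
Block 6 (1111100): 5 ones → 1
Block 7 (0101100): 3 ones → 0
Block 8 (1010010): 3 ones → 0
Block 9 (1111111): 7 ones → 1
Block 10 (1011100): 4 ones → 1
Block 11 (1000110): 3 ones → 0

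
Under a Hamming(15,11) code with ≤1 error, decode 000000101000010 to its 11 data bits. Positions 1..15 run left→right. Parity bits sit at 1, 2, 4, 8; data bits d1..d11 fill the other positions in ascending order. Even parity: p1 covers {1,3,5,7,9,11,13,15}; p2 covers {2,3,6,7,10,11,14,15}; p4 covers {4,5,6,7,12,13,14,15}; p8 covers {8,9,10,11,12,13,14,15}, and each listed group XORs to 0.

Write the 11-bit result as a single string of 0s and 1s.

00011000010

s1 (pos 1,3,5,7,9,11,13,15): 0⊕0⊕0⊕1⊕1⊕0⊕0⊕0 = 0
s2 (pos 2,3,6,7,10,11,14,15): 0⊕0⊕0⊕1⊕0⊕0⊕1⊕0 = 0
s4 (pos 4,5,6,7,12,13,14,15): 0⊕0⊕0⊕1⊕0⊕0⊕1⊕0 = 0
s8 (pos 8,9,10,11,12,13,14,15): 0⊕1⊕0⊕0⊕0⊕0⊕1⊕0 = 0
Syndrome s8…s1 = 0000 → no error.
Read data bits from positions 3,5,6,7,9,10,11,12,13,14,15: 00011000010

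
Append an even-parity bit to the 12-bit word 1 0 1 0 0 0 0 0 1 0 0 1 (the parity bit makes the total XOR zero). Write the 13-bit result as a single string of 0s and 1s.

XOR of the 12 data bits: 1⊕0⊕1⊕0⊕0⊕0⊕0⊕0⊕1⊕0⊕0⊕1 = 0
Parity bit = 0 (so all 13 bits XOR to 0).

1010000010010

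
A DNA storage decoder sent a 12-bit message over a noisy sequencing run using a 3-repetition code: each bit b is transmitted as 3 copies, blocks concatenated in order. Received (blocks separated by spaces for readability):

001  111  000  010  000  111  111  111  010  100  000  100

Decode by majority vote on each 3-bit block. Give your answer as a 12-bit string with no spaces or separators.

010001110000

Block 1 (001): 1 one → 0
Block 2 (111): 3 ones → 1
Block 3 (000): 0 ones → 0
Block 4 (010): 1 one → 0
Block 5 (000): 0 ones → 0
Block 6 (111): 3 ones → 1
Block 7 (111): 3 ones → 1
Block 8 (111): 3 ones → 1
Block 9 (010): 1 one → 0
Block 10 (100): 1 one → 0
Block 11 (000): 0 ones → 0
Block 12 (100): 1 one → 0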